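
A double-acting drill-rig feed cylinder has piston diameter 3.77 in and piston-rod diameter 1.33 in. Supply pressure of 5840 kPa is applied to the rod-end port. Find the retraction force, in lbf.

F ≈ 8280 lbf

Rod-side annular area A_ann = π/4 × (3.77² − 1.33²) = 9.773 in^2
On retraction the pressure acts on the annular area (bore minus rod).
F = P × A_ann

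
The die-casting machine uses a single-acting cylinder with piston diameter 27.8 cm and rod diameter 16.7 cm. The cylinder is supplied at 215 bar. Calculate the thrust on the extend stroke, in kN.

F ≈ 1310 kN

Cap-side area A_cap = π/4 × (27.8 cm)² = 607.0 cm^2
F = P × A_cap = 215 bar × A_cap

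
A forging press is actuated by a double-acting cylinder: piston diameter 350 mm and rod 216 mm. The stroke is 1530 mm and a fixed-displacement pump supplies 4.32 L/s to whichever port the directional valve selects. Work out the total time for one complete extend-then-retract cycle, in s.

Cap-side area A_cap = π/4 × (350 mm)² = 96210 mm^2
Rod-side annular area A_ann = π/4 × (350² − 216²) = 59570 mm^2
t_ext = A_cap·L/Q = 34.07 s
t_ret = A_ann·L/Q = 21.10 s
t_cycle = t_ext + t_ret

t ≈ 55.2 s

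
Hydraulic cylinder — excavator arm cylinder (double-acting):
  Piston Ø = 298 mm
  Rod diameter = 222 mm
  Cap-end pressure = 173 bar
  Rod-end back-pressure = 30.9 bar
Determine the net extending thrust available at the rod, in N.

Cap-side area A_cap = π/4 × (298 mm)² = 69750 mm^2
Rod-side annular area A_ann = π/4 × (298² − 222²) = 31040 mm^2
Net thrust = P_cap·A_cap − P_rod·A_ann = 1.207e6 N − 95910 N

F ≈ 1.11e6 N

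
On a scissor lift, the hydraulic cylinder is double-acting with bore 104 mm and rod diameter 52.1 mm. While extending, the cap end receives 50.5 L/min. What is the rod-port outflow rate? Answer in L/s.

Q_out ≈ 0.630 L/s

Cap-side area A_cap = π/4 × (104 mm)² = 8495 mm^2
Rod-side annular area A_ann = π/4 × (104² − 52.1²) = 6363 mm^2
Piston speed v = Q_in/A_cap; rod-end outflow Q_out = v × A_ann = Q_in × A_ann/A_cap.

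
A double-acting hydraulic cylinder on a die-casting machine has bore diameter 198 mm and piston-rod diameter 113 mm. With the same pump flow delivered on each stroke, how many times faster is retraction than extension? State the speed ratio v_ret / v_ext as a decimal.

Cap-side area A_cap = π/4 × (198 mm)² = 30790 mm^2
Rod-side annular area A_ann = π/4 × (198² − 113²) = 20760 mm^2
For equal Q, v ∝ 1/A, so v_ret/v_ext = A_cap/A_ann.

v_ret/v_ext ≈ 1.48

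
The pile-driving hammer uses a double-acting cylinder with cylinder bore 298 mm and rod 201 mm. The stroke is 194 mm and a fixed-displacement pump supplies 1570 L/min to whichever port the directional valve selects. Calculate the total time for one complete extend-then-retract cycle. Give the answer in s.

Cap-side area A_cap = π/4 × (298 mm)² = 69750 mm^2
Rod-side annular area A_ann = π/4 × (298² − 201²) = 38020 mm^2
t_ext = A_cap·L/Q = 0.5171 s
t_ret = A_ann·L/Q = 0.2818 s
t_cycle = t_ext + t_ret

t ≈ 0.799 s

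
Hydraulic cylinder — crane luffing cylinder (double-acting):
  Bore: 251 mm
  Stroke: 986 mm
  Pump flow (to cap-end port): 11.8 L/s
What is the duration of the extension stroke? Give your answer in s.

Cap-side area A_cap = π/4 × (251 mm)² = 49480 mm^2
Swept volume V = A × L; t = V / Q = A·L / Q

t ≈ 4.13 s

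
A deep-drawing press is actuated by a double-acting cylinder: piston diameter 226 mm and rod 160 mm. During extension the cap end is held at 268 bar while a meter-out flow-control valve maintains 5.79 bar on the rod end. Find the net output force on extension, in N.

F ≈ 1.06e6 N

Cap-side area A_cap = π/4 × (226 mm)² = 40110 mm^2
Rod-side annular area A_ann = π/4 × (226² − 160²) = 20010 mm^2
Net thrust = P_cap·A_cap − P_rod·A_ann = 1.075e6 N − 11590 N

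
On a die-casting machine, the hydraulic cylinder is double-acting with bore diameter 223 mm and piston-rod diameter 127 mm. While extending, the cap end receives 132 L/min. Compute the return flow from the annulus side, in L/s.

Cap-side area A_cap = π/4 × (223 mm)² = 39060 mm^2
Rod-side annular area A_ann = π/4 × (223² − 127²) = 26390 mm^2
Piston speed v = Q_in/A_cap; rod-end outflow Q_out = v × A_ann = Q_in × A_ann/A_cap.

Q_out ≈ 1.49 L/s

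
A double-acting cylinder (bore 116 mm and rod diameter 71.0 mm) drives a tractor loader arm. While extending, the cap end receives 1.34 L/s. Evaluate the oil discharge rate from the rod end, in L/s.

Cap-side area A_cap = π/4 × (116 mm)² = 10570 mm^2
Rod-side annular area A_ann = π/4 × (116² − 71.0²) = 6609 mm^2
Piston speed v = Q_in/A_cap; rod-end outflow Q_out = v × A_ann = Q_in × A_ann/A_cap.

Q_out ≈ 0.838 L/s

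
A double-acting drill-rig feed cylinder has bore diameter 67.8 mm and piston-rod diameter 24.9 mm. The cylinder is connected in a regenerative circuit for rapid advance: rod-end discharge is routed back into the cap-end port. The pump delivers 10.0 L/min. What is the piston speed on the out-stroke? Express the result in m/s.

v ≈ 0.342 m/s

In regeneration the rod-end outflow joins the pump flow into the cap end, so the net volume the pump must supply per unit advance equals the rod cross-section area.
Rod cross-section A_rod = π/4 × (24.9 mm)² = 487.0 mm^2
v = Q_pump / A_rod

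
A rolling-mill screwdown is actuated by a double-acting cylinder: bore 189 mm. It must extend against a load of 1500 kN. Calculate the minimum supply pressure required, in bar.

Cap-side area A_cap = π/4 × (189 mm)² = 28060 mm^2
P = F / A = 1500 kN / A

P ≈ 535 bar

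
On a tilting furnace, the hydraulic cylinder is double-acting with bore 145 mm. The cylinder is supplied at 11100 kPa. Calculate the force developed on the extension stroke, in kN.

F ≈ 183 kN

Cap-side area A_cap = π/4 × (145 mm)² = 16510 mm^2
F = P × A_cap = 11100 kPa × A_cap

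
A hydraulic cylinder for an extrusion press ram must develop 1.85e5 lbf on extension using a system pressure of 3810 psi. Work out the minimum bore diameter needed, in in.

D ≈ 7.86 in

Extension force acts on the full piston face: F = P × (π/4)D².
D = √(4F / (πP)) = √(4 × 1.85e5 lbf / (π × 3810 psi))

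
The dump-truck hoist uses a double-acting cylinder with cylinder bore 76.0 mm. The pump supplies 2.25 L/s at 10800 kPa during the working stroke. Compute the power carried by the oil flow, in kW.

Hydraulic power = P × Q

W ≈ 24.3 kW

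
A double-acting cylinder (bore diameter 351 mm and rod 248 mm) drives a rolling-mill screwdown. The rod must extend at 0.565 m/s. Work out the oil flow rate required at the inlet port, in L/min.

Cap-side area A_cap = π/4 × (351 mm)² = 96760 mm^2
Q = A × v

Q ≈ 3280 L/min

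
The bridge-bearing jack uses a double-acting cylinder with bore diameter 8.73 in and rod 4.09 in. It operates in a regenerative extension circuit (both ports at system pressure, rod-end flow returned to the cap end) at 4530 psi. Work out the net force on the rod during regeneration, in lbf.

F ≈ 59500 lbf

With equal pressure on both faces, forces on the annular region cancel; the net push is pressure × rod cross-section.
Rod cross-section A_rod = π/4 × (4.09 in)² = 13.14 in^2
F = P × A_rod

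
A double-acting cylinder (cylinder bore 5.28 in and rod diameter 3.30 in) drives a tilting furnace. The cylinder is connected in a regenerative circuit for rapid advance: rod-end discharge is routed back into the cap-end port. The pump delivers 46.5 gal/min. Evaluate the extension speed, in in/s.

v ≈ 20.9 in/s

In regeneration the rod-end outflow joins the pump flow into the cap end, so the net volume the pump must supply per unit advance equals the rod cross-section area.
Rod cross-section A_rod = π/4 × (3.30 in)² = 8.553 in^2
v = Q_pump / A_rod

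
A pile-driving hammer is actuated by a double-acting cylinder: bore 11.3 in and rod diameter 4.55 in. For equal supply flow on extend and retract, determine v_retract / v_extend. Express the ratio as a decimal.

Cap-side area A_cap = π/4 × (11.3 in)² = 100.3 in^2
Rod-side annular area A_ann = π/4 × (11.3² − 4.55²) = 84.03 in^2
For equal Q, v ∝ 1/A, so v_ret/v_ext = A_cap/A_ann.

v_ret/v_ext ≈ 1.19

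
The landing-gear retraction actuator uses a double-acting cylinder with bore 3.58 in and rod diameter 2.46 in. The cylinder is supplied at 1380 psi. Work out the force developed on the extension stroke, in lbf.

F ≈ 13900 lbf

Cap-side area A_cap = π/4 × (3.58 in)² = 10.07 in^2
F = P × A_cap = 1380 psi × A_cap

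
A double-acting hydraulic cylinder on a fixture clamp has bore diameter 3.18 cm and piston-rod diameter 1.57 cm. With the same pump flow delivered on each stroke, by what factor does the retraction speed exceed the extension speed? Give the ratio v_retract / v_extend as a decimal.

v_ret/v_ext ≈ 1.32

Cap-side area A_cap = π/4 × (3.18 cm)² = 7.942 cm^2
Rod-side annular area A_ann = π/4 × (3.18² − 1.57²) = 6.006 cm^2
For equal Q, v ∝ 1/A, so v_ret/v_ext = A_cap/A_ann.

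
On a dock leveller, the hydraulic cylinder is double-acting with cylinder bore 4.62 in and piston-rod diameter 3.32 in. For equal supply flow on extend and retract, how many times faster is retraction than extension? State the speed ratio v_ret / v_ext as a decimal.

Cap-side area A_cap = π/4 × (4.62 in)² = 16.76 in^2
Rod-side annular area A_ann = π/4 × (4.62² − 3.32²) = 8.107 in^2
For equal Q, v ∝ 1/A, so v_ret/v_ext = A_cap/A_ann.

v_ret/v_ext ≈ 2.07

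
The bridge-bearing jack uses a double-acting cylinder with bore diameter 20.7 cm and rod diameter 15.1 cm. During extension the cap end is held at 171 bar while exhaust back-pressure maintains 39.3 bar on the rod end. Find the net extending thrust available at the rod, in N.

F ≈ 5.14e5 N

Cap-side area A_cap = π/4 × (20.7 cm)² = 336.5 cm^2
Rod-side annular area A_ann = π/4 × (20.7² − 15.1²) = 157.5 cm^2
Net thrust = P_cap·A_cap − P_rod·A_ann = 5.755e5 N − 61880 N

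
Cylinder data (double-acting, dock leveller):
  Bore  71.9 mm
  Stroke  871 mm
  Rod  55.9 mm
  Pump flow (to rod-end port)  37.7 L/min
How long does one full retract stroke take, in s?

Rod-side annular area A_ann = π/4 × (71.9² − 55.9²) = 1606 mm^2
Swept volume V = A × L; t = V / Q = A·L / Q

t ≈ 2.23 s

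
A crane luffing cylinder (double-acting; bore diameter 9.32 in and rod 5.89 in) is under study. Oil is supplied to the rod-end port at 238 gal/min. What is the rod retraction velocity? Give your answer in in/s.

Rod-side annular area A_ann = π/4 × (9.32² − 5.89²) = 40.97 in^2
Flow into the rod-end port fills the annular volume.
v = Q / A

v ≈ 22.4 in/s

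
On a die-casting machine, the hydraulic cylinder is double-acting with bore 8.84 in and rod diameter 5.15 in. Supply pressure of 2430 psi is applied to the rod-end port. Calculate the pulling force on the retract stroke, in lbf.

Rod-side annular area A_ann = π/4 × (8.84² − 5.15²) = 40.54 in^2
On retraction the pressure acts on the annular area (bore minus rod).
F = P × A_ann

F ≈ 98500 lbf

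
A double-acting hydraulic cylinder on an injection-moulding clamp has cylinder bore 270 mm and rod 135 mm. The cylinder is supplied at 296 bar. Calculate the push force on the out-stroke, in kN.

F ≈ 1690 kN

Cap-side area A_cap = π/4 × (270 mm)² = 57260 mm^2
F = P × A_cap = 296 bar × A_cap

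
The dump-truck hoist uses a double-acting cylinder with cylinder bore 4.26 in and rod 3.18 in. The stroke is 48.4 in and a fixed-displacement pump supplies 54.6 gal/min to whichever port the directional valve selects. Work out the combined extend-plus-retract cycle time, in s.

t ≈ 4.73 s

Cap-side area A_cap = π/4 × (4.26 in)² = 14.25 in^2
Rod-side annular area A_ann = π/4 × (4.26² − 3.18²) = 6.311 in^2
t_ext = A_cap·L/Q = 3.282 s
t_ret = A_ann·L/Q = 1.453 s
t_cycle = t_ext + t_ret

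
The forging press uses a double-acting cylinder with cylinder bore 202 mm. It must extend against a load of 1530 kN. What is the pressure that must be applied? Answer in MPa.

Cap-side area A_cap = π/4 × (202 mm)² = 32050 mm^2
P = F / A = 1530 kN / A

P ≈ 47.7 MPa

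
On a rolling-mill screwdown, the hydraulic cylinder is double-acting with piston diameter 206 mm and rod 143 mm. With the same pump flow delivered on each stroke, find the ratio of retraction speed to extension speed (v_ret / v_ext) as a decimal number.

Cap-side area A_cap = π/4 × (206 mm)² = 33330 mm^2
Rod-side annular area A_ann = π/4 × (206² − 143²) = 17270 mm^2
For equal Q, v ∝ 1/A, so v_ret/v_ext = A_cap/A_ann.

v_ret/v_ext ≈ 1.93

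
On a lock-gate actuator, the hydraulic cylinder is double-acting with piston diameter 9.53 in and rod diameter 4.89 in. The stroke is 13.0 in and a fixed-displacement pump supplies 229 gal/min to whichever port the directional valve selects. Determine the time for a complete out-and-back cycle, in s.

Cap-side area A_cap = π/4 × (9.53 in)² = 71.33 in^2
Rod-side annular area A_ann = π/4 × (9.53² − 4.89²) = 52.55 in^2
t_ext = A_cap·L/Q = 1.052 s
t_ret = A_ann·L/Q = 0.7749 s
t_cycle = t_ext + t_ret

t ≈ 1.83 s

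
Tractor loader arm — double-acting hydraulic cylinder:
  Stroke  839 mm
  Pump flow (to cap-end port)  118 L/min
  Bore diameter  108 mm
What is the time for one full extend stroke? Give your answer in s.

t ≈ 3.91 s

Cap-side area A_cap = π/4 × (108 mm)² = 9161 mm^2
Swept volume V = A × L; t = V / Q = A·L / Q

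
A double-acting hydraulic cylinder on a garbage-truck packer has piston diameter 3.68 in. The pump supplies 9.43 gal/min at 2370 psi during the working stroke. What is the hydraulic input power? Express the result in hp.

W ≈ 13.0 hp

Hydraulic power = P × Q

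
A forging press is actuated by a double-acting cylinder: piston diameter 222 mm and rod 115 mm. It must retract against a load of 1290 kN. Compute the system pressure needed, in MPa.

Rod-side annular area A_ann = π/4 × (222² − 115²) = 28320 mm^2
Retraction: pressure acts on the annular area.
P = F / A = 1290 kN / A

P ≈ 45.5 MPa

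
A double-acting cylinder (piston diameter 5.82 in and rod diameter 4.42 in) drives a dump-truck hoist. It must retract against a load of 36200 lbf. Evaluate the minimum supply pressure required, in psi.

P ≈ 3220 psi

Rod-side annular area A_ann = π/4 × (5.82² − 4.42²) = 11.26 in^2
Retraction: pressure acts on the annular area.
P = F / A = 36200 lbf / A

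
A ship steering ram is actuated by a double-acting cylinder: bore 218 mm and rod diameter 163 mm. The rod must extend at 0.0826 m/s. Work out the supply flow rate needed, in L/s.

Q ≈ 3.08 L/s

Cap-side area A_cap = π/4 × (218 mm)² = 37330 mm^2
Q = A × v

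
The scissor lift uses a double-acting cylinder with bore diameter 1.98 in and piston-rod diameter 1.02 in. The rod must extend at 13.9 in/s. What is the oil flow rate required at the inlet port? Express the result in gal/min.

Q ≈ 11.1 gal/min

Cap-side area A_cap = π/4 × (1.98 in)² = 3.079 in^2
Q = A × v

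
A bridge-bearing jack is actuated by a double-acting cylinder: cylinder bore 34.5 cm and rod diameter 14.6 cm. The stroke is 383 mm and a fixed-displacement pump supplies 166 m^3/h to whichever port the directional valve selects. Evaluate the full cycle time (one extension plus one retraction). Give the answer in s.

t ≈ 1.41 s

Cap-side area A_cap = π/4 × (34.5 cm)² = 934.8 cm^2
Rod-side annular area A_ann = π/4 × (34.5² − 14.6²) = 767.4 cm^2
t_ext = A_cap·L/Q = 0.7765 s
t_ret = A_ann·L/Q = 0.6374 s
t_cycle = t_ext + t_ret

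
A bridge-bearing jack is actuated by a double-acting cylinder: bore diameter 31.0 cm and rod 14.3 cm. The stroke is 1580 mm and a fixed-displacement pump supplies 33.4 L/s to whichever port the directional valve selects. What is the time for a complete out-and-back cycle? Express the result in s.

t ≈ 6.38 s

Cap-side area A_cap = π/4 × (31.0 cm)² = 754.8 cm^2
Rod-side annular area A_ann = π/4 × (31.0² − 14.3²) = 594.2 cm^2
t_ext = A_cap·L/Q = 3.570 s
t_ret = A_ann·L/Q = 2.811 s
t_cycle = t_ext + t_ret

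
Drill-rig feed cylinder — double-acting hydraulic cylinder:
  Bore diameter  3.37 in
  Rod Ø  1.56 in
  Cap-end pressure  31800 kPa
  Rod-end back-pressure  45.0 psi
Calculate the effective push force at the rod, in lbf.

F ≈ 40800 lbf

Cap-side area A_cap = π/4 × (3.37 in)² = 8.920 in^2
Rod-side annular area A_ann = π/4 × (3.37² − 1.56²) = 7.008 in^2
Net thrust = P_cap·A_cap − P_rod·A_ann = 41140 lbf − 315.4 lbf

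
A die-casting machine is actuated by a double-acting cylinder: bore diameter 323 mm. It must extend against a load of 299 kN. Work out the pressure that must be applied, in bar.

Cap-side area A_cap = π/4 × (323 mm)² = 81940 mm^2
P = F / A = 299 kN / A

P ≈ 36.5 bar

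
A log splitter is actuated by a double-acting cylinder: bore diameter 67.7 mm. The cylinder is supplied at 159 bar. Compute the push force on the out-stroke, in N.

Cap-side area A_cap = π/4 × (67.7 mm)² = 3600 mm^2
F = P × A_cap = 159 bar × A_cap

F ≈ 57200 N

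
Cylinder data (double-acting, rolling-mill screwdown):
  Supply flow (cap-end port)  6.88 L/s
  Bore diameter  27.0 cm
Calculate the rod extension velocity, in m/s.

v ≈ 0.120 m/s

Cap-side area A_cap = π/4 × (27.0 cm)² = 572.6 cm^2
v = Q / A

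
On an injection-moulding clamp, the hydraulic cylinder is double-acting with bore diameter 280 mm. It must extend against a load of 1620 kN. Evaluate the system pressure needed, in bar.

P ≈ 263 bar

Cap-side area A_cap = π/4 × (280 mm)² = 61580 mm^2
P = F / A = 1620 kN / A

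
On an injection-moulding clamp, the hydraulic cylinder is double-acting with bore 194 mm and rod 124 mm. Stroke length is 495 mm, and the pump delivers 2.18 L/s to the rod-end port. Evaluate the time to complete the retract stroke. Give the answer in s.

Rod-side annular area A_ann = π/4 × (194² − 124²) = 17480 mm^2
Swept volume V = A × L; t = V / Q = A·L / Q

t ≈ 3.97 s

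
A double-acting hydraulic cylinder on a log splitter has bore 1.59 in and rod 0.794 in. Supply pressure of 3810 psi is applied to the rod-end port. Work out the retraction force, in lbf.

F ≈ 5680 lbf

Rod-side annular area A_ann = π/4 × (1.59² − 0.794²) = 1.490 in^2
On retraction the pressure acts on the annular area (bore minus rod).
F = P × A_ann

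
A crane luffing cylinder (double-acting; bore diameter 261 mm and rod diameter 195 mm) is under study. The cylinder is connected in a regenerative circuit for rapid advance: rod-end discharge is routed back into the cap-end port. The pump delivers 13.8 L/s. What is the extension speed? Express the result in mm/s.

v ≈ 462 mm/s

In regeneration the rod-end outflow joins the pump flow into the cap end, so the net volume the pump must supply per unit advance equals the rod cross-section area.
Rod cross-section A_rod = π/4 × (195 mm)² = 29860 mm^2
v = Q_pump / A_rod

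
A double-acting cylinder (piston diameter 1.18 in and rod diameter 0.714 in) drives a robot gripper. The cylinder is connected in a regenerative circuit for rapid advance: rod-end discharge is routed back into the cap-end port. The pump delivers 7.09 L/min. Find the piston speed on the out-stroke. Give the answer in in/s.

In regeneration the rod-end outflow joins the pump flow into the cap end, so the net volume the pump must supply per unit advance equals the rod cross-section area.
Rod cross-section A_rod = π/4 × (0.714 in)² = 0.4004 in^2
v = Q_pump / A_rod

v ≈ 18.0 in/s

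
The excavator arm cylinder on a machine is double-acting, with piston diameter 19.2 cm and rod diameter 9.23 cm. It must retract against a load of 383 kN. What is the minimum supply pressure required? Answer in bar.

P ≈ 172 bar

Rod-side annular area A_ann = π/4 × (19.2² − 9.23²) = 222.6 cm^2
Retraction: pressure acts on the annular area.
P = F / A = 383 kN / A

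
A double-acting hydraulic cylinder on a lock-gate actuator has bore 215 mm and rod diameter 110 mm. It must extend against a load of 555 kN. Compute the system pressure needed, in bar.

P ≈ 153 bar

Cap-side area A_cap = π/4 × (215 mm)² = 36310 mm^2
P = F / A = 555 kN / A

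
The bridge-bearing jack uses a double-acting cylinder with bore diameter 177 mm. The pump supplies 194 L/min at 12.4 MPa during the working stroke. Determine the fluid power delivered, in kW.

Hydraulic power = P × Q

W ≈ 40.1 kW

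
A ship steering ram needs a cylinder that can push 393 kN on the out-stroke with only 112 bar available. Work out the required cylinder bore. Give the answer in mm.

D ≈ 211 mm

Extension force acts on the full piston face: F = P × (π/4)D².
D = √(4F / (πP)) = √(4 × 393 kN / (π × 112 bar))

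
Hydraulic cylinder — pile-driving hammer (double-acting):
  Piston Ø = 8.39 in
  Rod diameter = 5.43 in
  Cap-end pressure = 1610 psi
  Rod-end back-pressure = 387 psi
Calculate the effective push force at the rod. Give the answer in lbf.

F ≈ 76600 lbf

Cap-side area A_cap = π/4 × (8.39 in)² = 55.29 in^2
Rod-side annular area A_ann = π/4 × (8.39² − 5.43²) = 32.13 in^2
Net thrust = P_cap·A_cap − P_rod·A_ann = 89010 lbf − 12430 lbf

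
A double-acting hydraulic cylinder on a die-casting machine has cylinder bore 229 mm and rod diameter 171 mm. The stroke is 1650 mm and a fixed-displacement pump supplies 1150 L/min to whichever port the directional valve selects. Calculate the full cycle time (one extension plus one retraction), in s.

t ≈ 5.11 s

Cap-side area A_cap = π/4 × (229 mm)² = 41190 mm^2
Rod-side annular area A_ann = π/4 × (229² − 171²) = 18220 mm^2
t_ext = A_cap·L/Q = 3.546 s
t_ret = A_ann·L/Q = 1.569 s
t_cycle = t_ext + t_ret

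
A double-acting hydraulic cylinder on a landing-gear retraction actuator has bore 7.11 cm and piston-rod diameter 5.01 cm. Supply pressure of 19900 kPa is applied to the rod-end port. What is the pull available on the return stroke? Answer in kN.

F ≈ 39.8 kN

Rod-side annular area A_ann = π/4 × (7.11² − 5.01²) = 19.99 cm^2
On retraction the pressure acts on the annular area (bore minus rod).
F = P × A_ann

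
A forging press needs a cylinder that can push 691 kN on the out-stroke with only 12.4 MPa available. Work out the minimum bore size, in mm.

D ≈ 266 mm

Extension force acts on the full piston face: F = P × (π/4)D².
D = √(4F / (πP)) = √(4 × 691 kN / (π × 12.4 MPa))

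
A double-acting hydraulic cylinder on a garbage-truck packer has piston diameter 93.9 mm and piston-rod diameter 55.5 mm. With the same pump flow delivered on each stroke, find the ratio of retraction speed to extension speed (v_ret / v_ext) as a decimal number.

Cap-side area A_cap = π/4 × (93.9 mm)² = 6925 mm^2
Rod-side annular area A_ann = π/4 × (93.9² − 55.5²) = 4506 mm^2
For equal Q, v ∝ 1/A, so v_ret/v_ext = A_cap/A_ann.

v_ret/v_ext ≈ 1.54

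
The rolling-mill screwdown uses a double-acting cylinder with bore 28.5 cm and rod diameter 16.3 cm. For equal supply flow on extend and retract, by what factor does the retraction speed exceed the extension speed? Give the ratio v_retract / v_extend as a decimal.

v_ret/v_ext ≈ 1.49

Cap-side area A_cap = π/4 × (28.5 cm)² = 637.9 cm^2
Rod-side annular area A_ann = π/4 × (28.5² − 16.3²) = 429.3 cm^2
For equal Q, v ∝ 1/A, so v_ret/v_ext = A_cap/A_ann.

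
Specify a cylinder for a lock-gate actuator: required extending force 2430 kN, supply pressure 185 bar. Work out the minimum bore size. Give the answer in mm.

D ≈ 409 mm

Extension force acts on the full piston face: F = P × (π/4)D².
D = √(4F / (πP)) = √(4 × 2430 kN / (π × 185 bar))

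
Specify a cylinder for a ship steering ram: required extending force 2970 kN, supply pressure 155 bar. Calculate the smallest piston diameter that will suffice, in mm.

Extension force acts on the full piston face: F = P × (π/4)D².
D = √(4F / (πP)) = √(4 × 2970 kN / (π × 155 bar))

D ≈ 494 mm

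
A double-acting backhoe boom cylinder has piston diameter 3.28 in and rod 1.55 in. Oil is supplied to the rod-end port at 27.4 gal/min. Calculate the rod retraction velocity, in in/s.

Rod-side annular area A_ann = π/4 × (3.28² − 1.55²) = 6.563 in^2
Flow into the rod-end port fills the annular volume.
v = Q / A

v ≈ 16.1 in/s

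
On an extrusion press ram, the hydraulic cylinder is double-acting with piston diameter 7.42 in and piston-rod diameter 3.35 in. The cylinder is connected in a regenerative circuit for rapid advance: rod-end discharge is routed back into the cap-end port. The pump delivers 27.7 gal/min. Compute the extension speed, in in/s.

v ≈ 12.1 in/s

In regeneration the rod-end outflow joins the pump flow into the cap end, so the net volume the pump must supply per unit advance equals the rod cross-section area.
Rod cross-section A_rod = π/4 × (3.35 in)² = 8.814 in^2
v = Q_pump / A_rod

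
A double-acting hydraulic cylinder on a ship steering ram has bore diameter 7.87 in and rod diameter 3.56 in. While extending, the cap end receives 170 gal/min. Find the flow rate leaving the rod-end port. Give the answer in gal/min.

Cap-side area A_cap = π/4 × (7.87 in)² = 48.65 in^2
Rod-side annular area A_ann = π/4 × (7.87² − 3.56²) = 38.69 in^2
Piston speed v = Q_in/A_cap; rod-end outflow Q_out = v × A_ann = Q_in × A_ann/A_cap.

Q_out ≈ 135 gal/min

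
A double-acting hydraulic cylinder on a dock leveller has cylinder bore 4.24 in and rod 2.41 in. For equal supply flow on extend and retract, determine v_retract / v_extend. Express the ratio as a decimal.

Cap-side area A_cap = π/4 × (4.24 in)² = 14.12 in^2
Rod-side annular area A_ann = π/4 × (4.24² − 2.41²) = 9.558 in^2
For equal Q, v ∝ 1/A, so v_ret/v_ext = A_cap/A_ann.

v_ret/v_ext ≈ 1.48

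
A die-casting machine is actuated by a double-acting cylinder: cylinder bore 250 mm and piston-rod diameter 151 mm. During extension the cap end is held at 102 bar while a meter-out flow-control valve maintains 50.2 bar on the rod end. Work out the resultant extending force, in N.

Cap-side area A_cap = π/4 × (250 mm)² = 49090 mm^2
Rod-side annular area A_ann = π/4 × (250² − 151²) = 31180 mm^2
Net thrust = P_cap·A_cap − P_rod·A_ann = 5.007e5 N − 1.565e5 N

F ≈ 3.44e5 N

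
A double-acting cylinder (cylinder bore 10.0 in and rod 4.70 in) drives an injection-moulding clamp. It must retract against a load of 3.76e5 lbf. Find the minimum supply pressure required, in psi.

Rod-side annular area A_ann = π/4 × (10.0² − 4.70²) = 61.19 in^2
Retraction: pressure acts on the annular area.
P = F / A = 3.76e5 lbf / A

P ≈ 6140 psi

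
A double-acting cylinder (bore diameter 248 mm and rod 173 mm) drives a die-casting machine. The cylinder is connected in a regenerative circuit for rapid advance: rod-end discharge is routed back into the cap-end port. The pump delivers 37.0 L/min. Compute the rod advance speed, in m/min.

In regeneration the rod-end outflow joins the pump flow into the cap end, so the net volume the pump must supply per unit advance equals the rod cross-section area.
Rod cross-section A_rod = π/4 × (173 mm)² = 23510 mm^2
v = Q_pump / A_rod

v ≈ 1.57 m/min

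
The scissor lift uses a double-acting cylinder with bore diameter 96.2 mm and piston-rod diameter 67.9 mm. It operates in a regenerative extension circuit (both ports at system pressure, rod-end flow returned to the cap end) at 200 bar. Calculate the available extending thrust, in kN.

F ≈ 72.4 kN

With equal pressure on both faces, forces on the annular region cancel; the net push is pressure × rod cross-section.
Rod cross-section A_rod = π/4 × (67.9 mm)² = 3621 mm^2
F = P × A_rod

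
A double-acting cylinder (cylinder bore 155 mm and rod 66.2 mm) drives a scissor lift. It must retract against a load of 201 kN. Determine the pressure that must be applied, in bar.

Rod-side annular area A_ann = π/4 × (155² − 66.2²) = 15430 mm^2
Retraction: pressure acts on the annular area.
P = F / A = 201 kN / A

P ≈ 130 bar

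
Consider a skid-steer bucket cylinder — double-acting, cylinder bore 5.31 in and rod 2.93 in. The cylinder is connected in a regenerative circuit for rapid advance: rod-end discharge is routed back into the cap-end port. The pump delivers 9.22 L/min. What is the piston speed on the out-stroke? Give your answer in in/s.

v ≈ 1.39 in/s

In regeneration the rod-end outflow joins the pump flow into the cap end, so the net volume the pump must supply per unit advance equals the rod cross-section area.
Rod cross-section A_rod = π/4 × (2.93 in)² = 6.743 in^2
v = Q_pump / A_rod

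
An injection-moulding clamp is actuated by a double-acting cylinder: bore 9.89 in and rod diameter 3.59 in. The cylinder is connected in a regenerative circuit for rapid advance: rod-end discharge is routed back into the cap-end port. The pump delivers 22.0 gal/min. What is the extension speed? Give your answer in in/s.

v ≈ 8.37 in/s

In regeneration the rod-end outflow joins the pump flow into the cap end, so the net volume the pump must supply per unit advance equals the rod cross-section area.
Rod cross-section A_rod = π/4 × (3.59 in)² = 10.12 in^2
v = Q_pump / A_rod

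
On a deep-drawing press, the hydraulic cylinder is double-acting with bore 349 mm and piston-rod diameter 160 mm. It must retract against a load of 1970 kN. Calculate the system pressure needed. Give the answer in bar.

P ≈ 261 bar

Rod-side annular area A_ann = π/4 × (349² − 160²) = 75560 mm^2
Retraction: pressure acts on the annular area.
P = F / A = 1970 kN / A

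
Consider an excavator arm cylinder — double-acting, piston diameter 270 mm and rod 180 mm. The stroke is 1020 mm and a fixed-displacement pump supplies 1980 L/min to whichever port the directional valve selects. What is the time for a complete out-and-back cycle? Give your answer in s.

Cap-side area A_cap = π/4 × (270 mm)² = 57260 mm^2
Rod-side annular area A_ann = π/4 × (270² − 180²) = 31810 mm^2
t_ext = A_cap·L/Q = 1.770 s
t_ret = A_ann·L/Q = 0.9832 s
t_cycle = t_ext + t_ret

t ≈ 2.75 s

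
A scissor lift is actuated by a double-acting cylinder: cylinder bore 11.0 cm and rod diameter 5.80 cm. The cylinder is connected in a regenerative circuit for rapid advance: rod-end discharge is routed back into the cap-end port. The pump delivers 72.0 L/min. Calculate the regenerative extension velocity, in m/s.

v ≈ 0.454 m/s

In regeneration the rod-end outflow joins the pump flow into the cap end, so the net volume the pump must supply per unit advance equals the rod cross-section area.
Rod cross-section A_rod = π/4 × (5.80 cm)² = 26.42 cm^2
v = Q_pump / A_rod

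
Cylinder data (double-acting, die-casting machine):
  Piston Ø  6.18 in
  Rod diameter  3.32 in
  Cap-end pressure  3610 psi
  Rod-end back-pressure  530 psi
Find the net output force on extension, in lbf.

F ≈ 97000 lbf

Cap-side area A_cap = π/4 × (6.18 in)² = 30.00 in^2
Rod-side annular area A_ann = π/4 × (6.18² − 3.32²) = 21.34 in^2
Net thrust = P_cap·A_cap − P_rod·A_ann = 1.083e5 lbf − 11310 lbf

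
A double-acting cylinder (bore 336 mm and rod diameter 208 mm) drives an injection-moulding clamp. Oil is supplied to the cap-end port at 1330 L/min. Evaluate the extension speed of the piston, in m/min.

v ≈ 15.0 m/min

Cap-side area A_cap = π/4 × (336 mm)² = 88670 mm^2
v = Q / A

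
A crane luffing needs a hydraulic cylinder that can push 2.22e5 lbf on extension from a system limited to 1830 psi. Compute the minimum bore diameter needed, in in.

Extension force acts on the full piston face: F = P × (π/4)D².
D = √(4F / (πP)) = √(4 × 2.22e5 lbf / (π × 1830 psi))

D ≈ 12.4 in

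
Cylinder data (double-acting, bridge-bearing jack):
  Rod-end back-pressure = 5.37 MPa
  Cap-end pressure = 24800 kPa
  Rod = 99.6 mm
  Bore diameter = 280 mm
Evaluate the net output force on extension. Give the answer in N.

Cap-side area A_cap = π/4 × (280 mm)² = 61580 mm^2
Rod-side annular area A_ann = π/4 × (280² − 99.6²) = 53780 mm^2
Net thrust = P_cap·A_cap − P_rod·A_ann = 1.527e6 N − 2.888e5 N

F ≈ 1.24e6 N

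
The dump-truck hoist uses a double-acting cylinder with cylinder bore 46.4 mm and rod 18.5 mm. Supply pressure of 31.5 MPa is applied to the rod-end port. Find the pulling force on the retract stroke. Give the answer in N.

Rod-side annular area A_ann = π/4 × (46.4² − 18.5²) = 1422 mm^2
On retraction the pressure acts on the annular area (bore minus rod).
F = P × A_ann

F ≈ 44800 N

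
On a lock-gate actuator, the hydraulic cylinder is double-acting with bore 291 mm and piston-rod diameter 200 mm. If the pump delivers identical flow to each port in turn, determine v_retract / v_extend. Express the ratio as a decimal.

Cap-side area A_cap = π/4 × (291 mm)² = 66510 mm^2
Rod-side annular area A_ann = π/4 × (291² − 200²) = 35090 mm^2
For equal Q, v ∝ 1/A, so v_ret/v_ext = A_cap/A_ann.

v_ret/v_ext ≈ 1.90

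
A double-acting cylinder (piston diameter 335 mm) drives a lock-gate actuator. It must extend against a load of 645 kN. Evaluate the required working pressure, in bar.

P ≈ 73.2 bar

Cap-side area A_cap = π/4 × (335 mm)² = 88140 mm^2
P = F / A = 645 kN / A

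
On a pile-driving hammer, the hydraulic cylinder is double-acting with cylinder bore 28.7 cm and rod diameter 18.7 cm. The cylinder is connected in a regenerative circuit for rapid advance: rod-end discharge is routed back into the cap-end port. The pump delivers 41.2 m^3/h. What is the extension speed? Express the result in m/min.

v ≈ 25.0 m/min

In regeneration the rod-end outflow joins the pump flow into the cap end, so the net volume the pump must supply per unit advance equals the rod cross-section area.
Rod cross-section A_rod = π/4 × (18.7 cm)² = 274.6 cm^2
v = Q_pump / A_rod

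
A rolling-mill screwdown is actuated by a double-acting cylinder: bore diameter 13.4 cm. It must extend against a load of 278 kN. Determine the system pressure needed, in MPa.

P ≈ 19.7 MPa

Cap-side area A_cap = π/4 × (13.4 cm)² = 141.0 cm^2
P = F / A = 278 kN / A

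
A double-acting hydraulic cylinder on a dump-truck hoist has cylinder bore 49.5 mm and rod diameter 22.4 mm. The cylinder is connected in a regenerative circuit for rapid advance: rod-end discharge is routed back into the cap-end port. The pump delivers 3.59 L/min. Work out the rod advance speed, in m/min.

v ≈ 9.11 m/min

In regeneration the rod-end outflow joins the pump flow into the cap end, so the net volume the pump must supply per unit advance equals the rod cross-section area.
Rod cross-section A_rod = π/4 × (22.4 mm)² = 394.1 mm^2
v = Q_pump / A_rod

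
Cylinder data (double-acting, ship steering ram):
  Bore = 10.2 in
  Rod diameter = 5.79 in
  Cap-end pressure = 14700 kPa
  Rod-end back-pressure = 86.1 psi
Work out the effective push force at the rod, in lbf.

F ≈ 1.69e5 lbf

Cap-side area A_cap = π/4 × (10.2 in)² = 81.71 in^2
Rod-side annular area A_ann = π/4 × (10.2² − 5.79²) = 55.38 in^2
Net thrust = P_cap·A_cap − P_rod·A_ann = 1.742e5 lbf − 4768 lbf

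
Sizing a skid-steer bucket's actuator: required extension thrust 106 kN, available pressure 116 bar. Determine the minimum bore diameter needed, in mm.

D ≈ 108 mm

Extension force acts on the full piston face: F = P × (π/4)D².
D = √(4F / (πP)) = √(4 × 106 kN / (π × 116 bar))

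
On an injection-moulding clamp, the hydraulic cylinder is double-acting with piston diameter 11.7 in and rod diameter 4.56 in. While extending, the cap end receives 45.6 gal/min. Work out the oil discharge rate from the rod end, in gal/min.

Cap-side area A_cap = π/4 × (11.7 in)² = 107.5 in^2
Rod-side annular area A_ann = π/4 × (11.7² − 4.56²) = 91.18 in^2
Piston speed v = Q_in/A_cap; rod-end outflow Q_out = v × A_ann = Q_in × A_ann/A_cap.

Q_out ≈ 38.7 gal/min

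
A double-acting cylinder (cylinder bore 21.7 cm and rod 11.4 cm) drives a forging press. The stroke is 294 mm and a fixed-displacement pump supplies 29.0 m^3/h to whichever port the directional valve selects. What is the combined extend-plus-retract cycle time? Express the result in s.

t ≈ 2.33 s

Cap-side area A_cap = π/4 × (21.7 cm)² = 369.8 cm^2
Rod-side annular area A_ann = π/4 × (21.7² − 11.4²) = 267.8 cm^2
t_ext = A_cap·L/Q = 1.350 s
t_ret = A_ann·L/Q = 0.9773 s
t_cycle = t_ext + t_ret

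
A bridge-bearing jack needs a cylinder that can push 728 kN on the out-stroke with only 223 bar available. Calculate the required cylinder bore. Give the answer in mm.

D ≈ 204 mm

Extension force acts on the full piston face: F = P × (π/4)D².
D = √(4F / (πP)) = √(4 × 728 kN / (π × 223 bar))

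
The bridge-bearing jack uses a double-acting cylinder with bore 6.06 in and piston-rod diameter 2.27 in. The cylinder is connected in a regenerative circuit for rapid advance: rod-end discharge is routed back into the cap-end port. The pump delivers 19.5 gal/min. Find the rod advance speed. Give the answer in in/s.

In regeneration the rod-end outflow joins the pump flow into the cap end, so the net volume the pump must supply per unit advance equals the rod cross-section area.
Rod cross-section A_rod = π/4 × (2.27 in)² = 4.047 in^2
v = Q_pump / A_rod

v ≈ 18.6 in/s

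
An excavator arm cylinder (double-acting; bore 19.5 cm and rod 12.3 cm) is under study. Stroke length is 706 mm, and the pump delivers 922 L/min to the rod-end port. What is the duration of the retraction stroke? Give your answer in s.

Rod-side annular area A_ann = π/4 × (19.5² − 12.3²) = 179.8 cm^2
Swept volume V = A × L; t = V / Q = A·L / Q

t ≈ 0.826 s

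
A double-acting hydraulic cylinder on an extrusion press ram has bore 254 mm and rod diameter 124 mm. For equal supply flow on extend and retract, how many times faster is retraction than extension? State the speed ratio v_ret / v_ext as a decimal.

v_ret/v_ext ≈ 1.31

Cap-side area A_cap = π/4 × (254 mm)² = 50670 mm^2
Rod-side annular area A_ann = π/4 × (254² − 124²) = 38590 mm^2
For equal Q, v ∝ 1/A, so v_ret/v_ext = A_cap/A_ann.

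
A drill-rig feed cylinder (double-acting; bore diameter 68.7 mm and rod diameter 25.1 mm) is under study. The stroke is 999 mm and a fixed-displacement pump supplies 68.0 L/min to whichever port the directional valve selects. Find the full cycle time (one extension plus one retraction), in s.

Cap-side area A_cap = π/4 × (68.7 mm)² = 3707 mm^2
Rod-side annular area A_ann = π/4 × (68.7² − 25.1²) = 3212 mm^2
t_ext = A_cap·L/Q = 3.267 s
t_ret = A_ann·L/Q = 2.831 s
t_cycle = t_ext + t_ret

t ≈ 6.10 s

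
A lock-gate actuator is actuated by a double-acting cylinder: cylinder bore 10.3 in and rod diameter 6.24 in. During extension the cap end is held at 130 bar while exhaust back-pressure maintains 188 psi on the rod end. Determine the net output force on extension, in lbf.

Cap-side area A_cap = π/4 × (10.3 in)² = 83.32 in^2
Rod-side annular area A_ann = π/4 × (10.3² − 6.24²) = 52.74 in^2
Net thrust = P_cap·A_cap − P_rod·A_ann = 1.571e5 lbf − 9915 lbf

F ≈ 1.47e5 lbf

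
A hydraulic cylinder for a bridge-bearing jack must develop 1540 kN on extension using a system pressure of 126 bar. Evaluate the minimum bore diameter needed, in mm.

Extension force acts on the full piston face: F = P × (π/4)D².
D = √(4F / (πP)) = √(4 × 1540 kN / (π × 126 bar))

D ≈ 394 mm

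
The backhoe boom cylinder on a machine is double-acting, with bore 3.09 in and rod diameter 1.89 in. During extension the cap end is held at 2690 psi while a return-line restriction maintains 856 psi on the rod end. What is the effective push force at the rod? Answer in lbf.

F ≈ 16200 lbf

Cap-side area A_cap = π/4 × (3.09 in)² = 7.499 in^2
Rod-side annular area A_ann = π/4 × (3.09² − 1.89²) = 4.694 in^2
Net thrust = P_cap·A_cap − P_rod·A_ann = 20170 lbf − 4018 lbf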